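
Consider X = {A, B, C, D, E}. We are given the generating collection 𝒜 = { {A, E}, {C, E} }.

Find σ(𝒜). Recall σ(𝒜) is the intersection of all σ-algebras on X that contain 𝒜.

Seed the family with 𝒜 together with ∅ and X: { {}, {A, E}, {C, E}, X }.
Step 1: 3 new —
  {A, B, D}  = ᶜ of {C, E}
  {A, C, E}  = {C, E} ∪ {A, E}
  {B, C, D}  = ᶜ of {A, E}
  [7 total]
Step 2 (4 new):
  {B, D}  = ᶜ of {A, C, E}
  {A, B, C, D}  = {B, C, D} ∪ {A, B, D}
  {A, B, D, E}  = {A, E} ∪ {A, B, D}
  {B, C, D, E}  = {B, C, D} ∪ {C, E}
  [11 total]
Step 3 (3 new):
  {A}  = ᶜ of {B, C, D, E}
  {C}  = ᶜ of {A, B, D, E}
  {E}  = ᶜ of {A, B, C, D}
  [14 total]
Step 4 (2 new):
  {A, C}  = {C} ∪ {A}
  {B, D, E}  = {B, D} ∪ {E}
  [16 total]
Step 5: already closed under ᶜ and ∪.

σ(𝒜) = { {}, {A}, {C}, {E}, {A, C}, {A, E}, {B, D}, {C, E}, {A, B, D}, {A, C, E}, {B, C, D}, {B, D, E}, {A, B, C, D}, {A, B, D, E}, {B, C, D, E}, X }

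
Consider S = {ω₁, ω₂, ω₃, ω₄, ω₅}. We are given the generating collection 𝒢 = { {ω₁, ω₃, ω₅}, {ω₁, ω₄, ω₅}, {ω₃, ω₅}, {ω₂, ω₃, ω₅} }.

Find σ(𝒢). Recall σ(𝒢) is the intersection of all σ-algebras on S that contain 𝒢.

|σ(𝒢)| = 32.  σ(𝒢) = { ∅, {ω₁}, {ω₂}, {ω₃}, {ω₄}, {ω₅}, {ω₁, ω₂}, {ω₁, ω₃}, {ω₁, ω₄}, {ω₁, ω₅}, {ω₂, ω₃}, {ω₂, ω₄}, {ω₂, ω₅}, {ω₃, ω₄}, {ω₃, ω₅}, {ω₄, ω₅}, {ω₁, ω₂, ω₃}, {ω₁, ω₂, ω₄}, {ω₁, ω₂, ω₅}, {ω₁, ω₃, ω₄}, {ω₁, ω₃, ω₅}, {ω₁, ω₄, ω₅}, {ω₂, ω₃, ω₄}, {ω₂, ω₃, ω₅}, {ω₂, ω₄, ω₅}, {ω₃, ω₄, ω₅}, {ω₁, ω₂, ω₃, ω₄}, {ω₁, ω₂, ω₃, ω₅}, {ω₁, ω₂, ω₄, ω₅}, {ω₁, ω₃, ω₄, ω₅}, {ω₂, ω₃, ω₄, ω₅}, S }

Derivation:
Take S₀ = 𝒢 ∪ {∅, S} = { ∅, {ω₃, ω₅}, {ω₁, ω₃, ω₅}, {ω₁, ω₄, ω₅}, {ω₂, ω₃, ω₅}, S }.
Round 1: +6 →
  {ω₁, ω₄}  = S∖{ω₂, ω₃, ω₅}
  {ω₂, ω₃}  = S∖{ω₁, ω₄, ω₅}
  {ω₂, ω₄}  = S∖{ω₁, ω₃, ω₅}
  {ω₁, ω₂, ω₄}  = S∖{ω₃, ω₅}
  {ω₁, ω₂, ω₃, ω₅}  = {ω₂, ω₃, ω₅} ∪ {ω₁, ω₃, ω₅}
  {ω₁, ω₃, ω₄, ω₅}  = {ω₁, ω₄, ω₅} ∪ {ω₁, ω₃, ω₅}
Round 2 (6 new):
  {ω₂}  = S∖{ω₁, ω₃, ω₄, ω₅}
  {ω₄}  = S∖{ω₁, ω₂, ω₃, ω₅}
  {ω₂, ω₃, ω₄}  = {ω₂, ω₃} ∪ {ω₂, ω₄}
  {ω₁, ω₂, ω₃, ω₄}  = {ω₁, ω₂, ω₄} ∪ {ω₂, ω₃}
  {ω₁, ω₂, ω₄, ω₅}  = {ω₁, ω₄, ω₅} ∪ {ω₁, ω₂, ω₄}
  {ω₂, ω₃, ω₄, ω₅}  = {ω₂, ω₃, ω₅} ∪ {ω₂, ω₄}
Round 3: 5 new —
  {ω₁}  = S∖{ω₂, ω₃, ω₄, ω₅}
  {ω₃}  = S∖{ω₁, ω₂, ω₄, ω₅}
  {ω₅}  = S∖{ω₁, ω₂, ω₃, ω₄}
  {ω₁, ω₅}  = S∖{ω₂, ω₃, ω₄}
  {ω₃, ω₄, ω₅}  = {ω₄} ∪ {ω₃, ω₅}
Round 4: +9 →
  {ω₁, ω₂}  = S∖{ω₃, ω₄, ω₅}
  {ω₁, ω₃}  = {ω₃} ∪ {ω₁}
  {ω₂, ω₅}  = {ω₂} ∪ {ω₅}
  {ω₃, ω₄}  = {ω₃} ∪ {ω₄}
  {ω₄, ω₅}  = {ω₅} ∪ {ω₄}
  {ω₁, ω₂, ω₃}  = {ω₂, ω₃} ∪ {ω₁}
  {ω₁, ω₂, ω₅}  = {ω₂} ∪ {ω₁, ω₅}
  {ω₁, ω₃, ω₄}  = {ω₃} ∪ {ω₁, ω₄}
  {ω₂, ω₄, ω₅}  = {ω₅} ∪ {ω₂, ω₄}
After Round 5 the family is unchanged; done.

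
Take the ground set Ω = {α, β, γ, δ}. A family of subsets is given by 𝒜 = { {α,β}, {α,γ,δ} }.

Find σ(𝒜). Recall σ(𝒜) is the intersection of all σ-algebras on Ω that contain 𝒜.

σ(𝒜) (8 sets): { {}, {α}, {β}, {α,β}, {γ,δ}, {α,γ,δ}, {β,γ,δ}, Ω }

Trace:
Take S₀ = 𝒜 ∪ {∅, Ω} = { {}, {α,β}, {α,γ,δ}, Ω }.
Step 1. New:
  {β}  = Ω∖{α,γ,δ}
  {γ,δ}  = Ω∖{α,β}
  [6 total]
Step 2 (1 new):
  {β,γ,δ}  = {γ,δ} ∪ {β}
  [7 total]
Step 3: +1 →
  {α}  = Ω∖{β,γ,δ}
  [8 total]
Step 4: closed — nothing new.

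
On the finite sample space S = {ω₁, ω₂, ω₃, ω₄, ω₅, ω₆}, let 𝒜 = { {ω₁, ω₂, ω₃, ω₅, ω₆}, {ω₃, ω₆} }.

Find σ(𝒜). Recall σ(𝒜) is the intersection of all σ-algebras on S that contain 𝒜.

Answer: σ(𝒜) = { ∅, {ω₄}, {ω₃, ω₆}, {ω₁, ω₂, ω₅}, {ω₃, ω₄, ω₆}, {ω₁, ω₂, ω₄, ω₅}, {ω₁, ω₂, ω₃, ω₅, ω₆}, S }

Derivation:
Begin from { ∅, {ω₃, ω₆}, {ω₁, ω₂, ω₃, ω₅, ω₆}, S } (that is, 𝒜 plus ∅ and S).
Iteration 1 adds 2:
  {ω₄}  = {ω₁, ω₂, ω₃, ω₅, ω₆}ᶜ
  {ω₁, ω₂, ω₄, ω₅}  = {ω₃, ω₆}ᶜ
Iteration 2: 1 new —
  {ω₃, ω₄, ω₆}  = {ω₃, ω₆} ∪ {ω₄}
Iteration 3. New:
  {ω₁, ω₂, ω₅}  = {ω₃, ω₄, ω₆}ᶜ
Iteration 4: stable.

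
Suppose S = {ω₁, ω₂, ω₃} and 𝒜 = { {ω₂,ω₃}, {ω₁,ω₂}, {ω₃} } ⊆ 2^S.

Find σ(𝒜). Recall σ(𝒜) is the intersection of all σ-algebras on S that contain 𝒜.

Initial family (5 sets): { {}, {ω₃}, {ω₁,ω₂}, {ω₂,ω₃}, S }.
Round 1 adds 1:
  {ω₁}  = ᶜ of {ω₂,ω₃}
  — 6 sets.
Round 2: +1 →
  {ω₁,ω₃}  = {ω₃} ∪ {ω₁}
  — 7 sets.
Round 3: +1 →
  {ω₂}  = ᶜ of {ω₁,ω₃}
  — 8 sets.
Round 4: no new sets; the family is a σ-algebra.

Hence σ(𝒜) has 8 members: { {}, {ω₁}, {ω₂}, {ω₃}, {ω₁,ω₂}, {ω₁,ω₃}, {ω₂,ω₃}, S }.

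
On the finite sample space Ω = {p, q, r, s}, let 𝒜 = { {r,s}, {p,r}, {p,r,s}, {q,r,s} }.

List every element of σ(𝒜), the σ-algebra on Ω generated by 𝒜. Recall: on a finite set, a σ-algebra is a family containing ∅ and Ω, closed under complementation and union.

σ(𝒜) = { ∅, {p}, {q}, {r}, {s}, {p,q}, {p,r}, {p,s}, {q,r}, {q,s}, {r,s}, {p,q,r}, {p,q,s}, {p,r,s}, {q,r,s}, Ω }

Check:
Start: 𝒜 ∪ {∅, Ω} = { ∅, {p,r}, {r,s}, {p,r,s}, {q,r,s}, Ω }.
Pass 1: 4 new —
  {p}  = {q,r,s}ᶜ
  {q}  = {p,r,s}ᶜ
  {p,q}  = {r,s}ᶜ
  {q,s}  = {p,r}ᶜ
  (now 10)
Pass 2: +2 →
  {p,q,r}  = {p,q} ∪ {p,r}
  {p,q,s}  = {p,q} ∪ {q,s}
  (now 12)
Pass 3. New:
  {r}  = {p,q,s}ᶜ
  {s}  = {p,q,r}ᶜ
  (now 14)
Pass 4: +2 →
  {p,s}  = {s} ∪ {p}
  {q,r}  = {r} ∪ {q}
  (now 16)
After Pass 5 the family is unchanged; done.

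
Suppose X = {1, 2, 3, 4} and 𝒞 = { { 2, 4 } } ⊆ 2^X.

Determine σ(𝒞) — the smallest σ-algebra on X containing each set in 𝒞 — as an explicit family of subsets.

Answer: σ(𝒞) = { ∅, { 1, 3 }, { 2, 4 }, X }

Check:
Take S₀ = 𝒞 ∪ {∅, X} = { ∅, { 2, 4 }, X }.
Iteration 1 (1 new):
  { 1, 3 }  = X∖{ 2, 4 }
  (now 4)
Iteration 2: already closed under ᶜ and ∪.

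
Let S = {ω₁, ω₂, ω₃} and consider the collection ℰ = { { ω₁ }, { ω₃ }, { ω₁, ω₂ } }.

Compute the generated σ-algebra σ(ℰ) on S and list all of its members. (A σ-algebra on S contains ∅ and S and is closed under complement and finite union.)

Answer: σ(ℰ) = { ∅, { ω₁ }, { ω₂ }, { ω₃ }, { ω₁, ω₂ }, { ω₁, ω₃ }, { ω₂, ω₃ }, S }

Trace:
Begin from { ∅, { ω₁ }, { ω₃ }, { ω₁, ω₂ }, S } (that is, ℰ plus ∅ and S).
Pass 1 (2 new):
  { ω₁, ω₃ }  = { ω₃ } ∪ { ω₁ }
  { ω₂, ω₃ }  = complement { ω₁ }
Pass 2: 1 new —
  { ω₂ }  = complement { ω₁, ω₃ }
Pass 3: no new sets; the family is a σ-algebra.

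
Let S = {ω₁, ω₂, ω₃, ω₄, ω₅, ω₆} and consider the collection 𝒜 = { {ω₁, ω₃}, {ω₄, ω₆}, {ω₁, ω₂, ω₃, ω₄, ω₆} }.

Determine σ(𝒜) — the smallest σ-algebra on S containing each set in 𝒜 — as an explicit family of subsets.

Begin from { {}, {ω₁, ω₃}, {ω₄, ω₆}, {ω₁, ω₂, ω₃, ω₄, ω₆}, S } (that is, 𝒜 plus ∅ and S).
Step 1: +4 →
  {ω₅}  = complement {ω₁, ω₂, ω₃, ω₄, ω₆}
  {ω₁, ω₂, ω₃, ω₅}  = complement {ω₄, ω₆}
  {ω₁, ω₃, ω₄, ω₆}  = {ω₁, ω₃} ∪ {ω₄, ω₆}
  {ω₂, ω₄, ω₅, ω₆}  = complement {ω₁, ω₃}
  |family| = 9
Step 2. New:
  {ω₂, ω₅}  = complement {ω₁, ω₃, ω₄, ω₆}
  {ω₁, ω₃, ω₅}  = {ω₅} ∪ {ω₁, ω₃}
  {ω₄, ω₅, ω₆}  = {ω₅} ∪ {ω₄, ω₆}
  {ω₁, ω₃, ω₄, ω₅, ω₆}  = {ω₅} ∪ {ω₁, ω₃, ω₄, ω₆}
  |family| = 13
Step 3 (3 new):
  {ω₂}  = complement {ω₁, ω₃, ω₄, ω₅, ω₆}
  {ω₁, ω₂, ω₃}  = complement {ω₄, ω₅, ω₆}
  {ω₂, ω₄, ω₆}  = complement {ω₁, ω₃, ω₅}
  |family| = 16
Step 4: already closed under ᶜ and ∪.

Therefore σ(𝒜) = { {}, {ω₂}, {ω₅}, {ω₁, ω₃}, {ω₂, ω₅}, {ω₄, ω₆}, {ω₁, ω₂, ω₃}, {ω₁, ω₃, ω₅}, {ω₂, ω₄, ω₆}, {ω₄, ω₅, ω₆}, {ω₁, ω₂, ω₃, ω₅}, {ω₁, ω₃, ω₄, ω₆}, {ω₂, ω₄, ω₅, ω₆}, {ω₁, ω₂, ω₃, ω₄, ω₆}, {ω₁, ω₃, ω₄, ω₅, ω₆}, S } (|σ(𝒜)| = 16).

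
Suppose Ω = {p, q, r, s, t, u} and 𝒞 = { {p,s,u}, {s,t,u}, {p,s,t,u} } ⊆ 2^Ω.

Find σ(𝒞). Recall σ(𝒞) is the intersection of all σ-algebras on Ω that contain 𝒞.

σ(𝒞) = { {}, {p}, {t}, {p,t}, {q,r}, {s,u}, {p,q,r}, {p,s,u}, {q,r,t}, {s,t,u}, {p,q,r,t}, {p,s,t,u}, {q,r,s,u}, {p,q,r,s,u}, {q,r,s,t,u}, Ω }

Check:
Seed the family with 𝒞 together with ∅ and Ω: { {}, {p,s,u}, {s,t,u}, {p,s,t,u}, Ω }.
Iteration 1 (3 new):
  {q,r}  = complement {p,s,t,u}
  {p,q,r}  = complement {s,t,u}
  {q,r,t}  = complement {p,s,u}
  (now 8)
Iteration 2 adds 3:
  {p,q,r,t}  = {q,r,t} ∪ {p,q,r}
  {p,q,r,s,u}  = {p,s,u} ∪ {q,r}
  {q,r,s,t,u}  = {s,t,u} ∪ {q,r}
  (now 11)
Iteration 3: 3 new —
  {p}  = complement {q,r,s,t,u}
  {t}  = complement {p,q,r,s,u}
  {s,u}  = complement {p,q,r,t}
  (now 14)
Iteration 4: 2 new —
  {p,t}  = {t} ∪ {p}
  {q,r,s,u}  = {q,r} ∪ {s,u}
  (now 16)
After Iteration 5 the family is unchanged; done.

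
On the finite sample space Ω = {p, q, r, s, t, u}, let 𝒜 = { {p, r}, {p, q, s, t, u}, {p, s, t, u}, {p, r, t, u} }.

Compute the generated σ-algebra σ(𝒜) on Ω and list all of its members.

σ(𝒜) = { ∅, {p}, {q}, {r}, {s}, {p, q}, {p, r}, {p, s}, {q, r}, {q, s}, {r, s}, {t, u}, {p, q, r}, {p, q, s}, {p, r, s}, {p, t, u}, {q, r, s}, {q, t, u}, {r, t, u}, {s, t, u}, {p, q, r, s}, {p, q, t, u}, {p, r, t, u}, {p, s, t, u}, {q, r, t, u}, {q, s, t, u}, {r, s, t, u}, {p, q, r, t, u}, {p, q, s, t, u}, {p, r, s, t, u}, {q, r, s, t, u}, Ω }

Check:
Start: 𝒜 ∪ {∅, Ω} = { ∅, {p, r}, {p, r, t, u}, {p, s, t, u}, {p, q, s, t, u}, Ω }.
Pass 1: 5 new —
  {r}  = complement {p, q, s, t, u}
  {q, r}  = complement {p, s, t, u}
  {q, s}  = complement {p, r, t, u}
  {q, s, t, u}  = complement {p, r}
  {p, r, s, t, u}  = {p, r, t, u} ∪ {p, s, t, u}
  — 11 sets.
Pass 2: 6 new —
  {q}  = complement {p, r, s, t, u}
  {p, q, r}  = {q, r} ∪ {p, r}
  {q, r, s}  = {r} ∪ {q, s}
  {p, q, r, s}  = {p, r} ∪ {q, s}
  {p, q, r, t, u}  = {p, r, t, u} ∪ {q, r}
  {q, r, s, t, u}  = {r} ∪ {q, s, t, u}
  — 17 sets.
Pass 3 (5 new):
  {p}  = complement {q, r, s, t, u}
  {s}  = complement {p, q, r, t, u}
  {t, u}  = complement {p, q, r, s}
  {p, t, u}  = complement {q, r, s}
  {s, t, u}  = complement {p, q, r}
  — 22 sets.
Pass 4: 10 new —
  {p, q}  = {p} ∪ {q}
  {p, s}  = {p} ∪ {s}
  {r, s}  = {r} ∪ {s}
  {p, q, s}  = {p} ∪ {q, s}
  {p, r, s}  = {p, r} ∪ {s}
  {q, t, u}  = {t, u} ∪ {q}
  {r, t, u}  = {t, u} ∪ {r}
  {p, q, t, u}  = {q} ∪ {p, t, u}
  {q, r, t, u}  = {t, u} ∪ {q, r}
  {r, s, t, u}  = {r} ∪ {s, t, u}
  — 32 sets.
After Pass 5 the family is unchanged; done.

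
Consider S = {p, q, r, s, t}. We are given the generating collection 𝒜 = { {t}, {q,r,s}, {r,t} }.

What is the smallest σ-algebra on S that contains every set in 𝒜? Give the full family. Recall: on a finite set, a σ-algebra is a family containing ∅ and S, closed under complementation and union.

σ(𝒜) (16 sets): { ∅, {p}, {r}, {t}, {p,r}, {p,t}, {q,s}, {r,t}, {p,q,s}, {p,r,t}, {q,r,s}, {q,s,t}, {p,q,r,s}, {p,q,s,t}, {q,r,s,t}, S }

Working:
Seed the family with 𝒜 together with ∅ and S: { ∅, {t}, {r,t}, {q,r,s}, S }.
Round 1 (4 new):
  {p,t}  = {q,r,s}ᶜ
  {p,q,s}  = {r,t}ᶜ
  {p,q,r,s}  = {t}ᶜ
  {q,r,s,t}  = {q,r,s} ∪ {r,t}
  — 9 sets.
Round 2 (3 new):
  {p}  = {q,r,s,t}ᶜ
  {p,r,t}  = {p,t} ∪ {r,t}
  {p,q,s,t}  = {p,q,s} ∪ {t}
  — 12 sets.
Round 3: 2 new —
  {r}  = {p,q,s,t}ᶜ
  {q,s}  = {p,r,t}ᶜ
  — 14 sets.
Round 4. New:
  {p,r}  = {r} ∪ {p}
  {q,s,t}  = {q,s} ∪ {t}
  — 16 sets.
Round 5 adds nothing — fixpoint reached.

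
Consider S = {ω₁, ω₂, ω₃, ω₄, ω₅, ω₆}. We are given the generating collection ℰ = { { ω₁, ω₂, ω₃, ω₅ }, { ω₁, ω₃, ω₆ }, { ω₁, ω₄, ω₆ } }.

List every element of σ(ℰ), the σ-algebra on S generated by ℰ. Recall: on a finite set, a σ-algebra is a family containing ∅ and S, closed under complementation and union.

Take S₀ = ℰ ∪ {∅, S} = { {  }, { ω₁, ω₃, ω₆ }, { ω₁, ω₄, ω₆ }, { ω₁, ω₂, ω₃, ω₅ }, S }.
Step 1 (5 new):
  { ω₄, ω₆ }  = ᶜ of { ω₁, ω₂, ω₃, ω₅ }
  { ω₂, ω₃, ω₅ }  = ᶜ of { ω₁, ω₄, ω₆ }
  { ω₂, ω₄, ω₅ }  = ᶜ of { ω₁, ω₃, ω₆ }
  { ω₁, ω₃, ω₄, ω₆ }  = { ω₁, ω₃, ω₆ } ∪ { ω₁, ω₄, ω₆ }
  { ω₁, ω₂, ω₃, ω₅, ω₆ }  = { ω₁, ω₃, ω₆ } ∪ { ω₁, ω₂, ω₃, ω₅ }
  [10 total]
Step 2: +7 →
  { ω₄ }  = ᶜ of { ω₁, ω₂, ω₃, ω₅, ω₆ }
  { ω₂, ω₅ }  = ᶜ of { ω₁, ω₃, ω₄, ω₆ }
  { ω₂, ω₃, ω₄, ω₅ }  = { ω₂, ω₃, ω₅ } ∪ { ω₂, ω₄, ω₅ }
  { ω₂, ω₄, ω₅, ω₆ }  = { ω₄, ω₆ } ∪ { ω₂, ω₄, ω₅ }
  { ω₁, ω₂, ω₃, ω₄, ω₅ }  = { ω₁, ω₂, ω₃, ω₅ } ∪ { ω₂, ω₄, ω₅ }
  { ω₁, ω₂, ω₄, ω₅, ω₆ }  = { ω₁, ω₄, ω₆ } ∪ { ω₂, ω₄, ω₅ }
  { ω₂, ω₃, ω₄, ω₅, ω₆ }  = { ω₂, ω₃, ω₅ } ∪ { ω₄, ω₆ }
  [17 total]
Step 3: 5 new —
  { ω₁ }  = ᶜ of { ω₂, ω₃, ω₄, ω₅, ω₆ }
  { ω₃ }  = ᶜ of { ω₁, ω₂, ω₄, ω₅, ω₆ }
  { ω₆ }  = ᶜ of { ω₁, ω₂, ω₃, ω₄, ω₅ }
  { ω₁, ω₃ }  = ᶜ of { ω₂, ω₄, ω₅, ω₆ }
  { ω₁, ω₆ }  = ᶜ of { ω₂, ω₃, ω₄, ω₅ }
  [22 total]
Step 4 adds 10:
  { ω₁, ω₄ }  = { ω₁ } ∪ { ω₄ }
  { ω₃, ω₄ }  = { ω₃ } ∪ { ω₄ }
  { ω₃, ω₆ }  = { ω₆ } ∪ { ω₃ }
  { ω₁, ω₂, ω₅ }  = { ω₂, ω₅ } ∪ { ω₁ }
  { ω₁, ω₃, ω₄ }  = { ω₁, ω₃ } ∪ { ω₄ }
  { ω₂, ω₅, ω₆ }  = { ω₂, ω₅ } ∪ { ω₆ }
  { ω₃, ω₄, ω₆ }  = { ω₃ } ∪ { ω₄, ω₆ }
  { ω₁, ω₂, ω₄, ω₅ }  = { ω₁ } ∪ { ω₂, ω₄, ω₅ }
  { ω₁, ω₂, ω₅, ω₆ }  = { ω₂, ω₅ } ∪ { ω₁, ω₆ }
  { ω₂, ω₃, ω₅, ω₆ }  = { ω₆ } ∪ { ω₂, ω₃, ω₅ }
  [32 total]
Step 5 adds nothing — fixpoint reached.

Hence σ(ℰ) has 32 members: { {  }, { ω₁ }, { ω₃ }, { ω₄ }, { ω₆ }, { ω₁, ω₃ }, { ω₁, ω₄ }, { ω₁, ω₆ }, { ω₂, ω₅ }, { ω₃, ω₄ }, { ω₃, ω₆ }, { ω₄, ω₆ }, { ω₁, ω₂, ω₅ }, { ω₁, ω₃, ω₄ }, { ω₁, ω₃, ω₆ }, { ω₁, ω₄, ω₆ }, { ω₂, ω₃, ω₅ }, { ω₂, ω₄, ω₅ }, { ω₂, ω₅, ω₆ }, { ω₃, ω₄, ω₆ }, { ω₁, ω₂, ω₃, ω₅ }, { ω₁, ω₂, ω₄, ω₅ }, { ω₁, ω₂, ω₅, ω₆ }, { ω₁, ω₃, ω₄, ω₆ }, { ω₂, ω₃, ω₄, ω₅ }, { ω₂, ω₃, ω₅, ω₆ }, { ω₂, ω₄, ω₅, ω₆ }, { ω₁, ω₂, ω₃, ω₄, ω₅ }, { ω₁, ω₂, ω₃, ω₅, ω₆ }, { ω₁, ω₂, ω₄, ω₅, ω₆ }, { ω₂, ω₃, ω₄, ω₅, ω₆ }, S }.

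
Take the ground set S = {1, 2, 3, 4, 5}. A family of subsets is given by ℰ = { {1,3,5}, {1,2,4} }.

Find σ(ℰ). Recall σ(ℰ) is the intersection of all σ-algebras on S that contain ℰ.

σ(ℰ) = { {}, {1}, {2,4}, {3,5}, {1,2,4}, {1,3,5}, {2,3,4,5}, S }

Working:
Seed the family with ℰ together with ∅ and S: { {}, {1,2,4}, {1,3,5}, S }.
Step 1: +2 →
  {2,4}  = complement {1,3,5}
  {3,5}  = complement {1,2,4}
  |family| = 6
Step 2: +1 →
  {2,3,4,5}  = {3,5} ∪ {2,4}
  |family| = 7
Step 3 adds 1:
  {1}  = complement {2,3,4,5}
  |family| = 8
After Step 4 the family is unchanged; done.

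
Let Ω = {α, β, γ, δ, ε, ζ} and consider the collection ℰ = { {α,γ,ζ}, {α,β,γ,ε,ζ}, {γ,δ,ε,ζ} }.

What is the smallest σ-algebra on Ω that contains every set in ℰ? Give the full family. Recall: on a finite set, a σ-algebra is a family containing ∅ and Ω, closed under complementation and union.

Begin from { ∅, {α,γ,ζ}, {γ,δ,ε,ζ}, {α,β,γ,ε,ζ}, Ω } (that is, ℰ plus ∅ and Ω).
Step 1. New:
  {δ}  = ᶜ of {α,β,γ,ε,ζ}
  {α,β}  = ᶜ of {γ,δ,ε,ζ}
  {β,δ,ε}  = ᶜ of {α,γ,ζ}
  {α,γ,δ,ε,ζ}  = {α,γ,ζ} ∪ {γ,δ,ε,ζ}
  (now 9)
Step 2. New:
  {β}  = ᶜ of {α,γ,δ,ε,ζ}
  {α,β,δ}  = {α,β} ∪ {δ}
  {α,β,γ,ζ}  = {α,β} ∪ {α,γ,ζ}
  {α,β,δ,ε}  = {α,β} ∪ {β,δ,ε}
  {α,γ,δ,ζ}  = {α,γ,ζ} ∪ {δ}
  {β,γ,δ,ε,ζ}  = {γ,δ,ε,ζ} ∪ {β,δ,ε}
  (now 15)
Step 3. New:
  {α}  = ᶜ of {β,γ,δ,ε,ζ}
  {β,δ}  = {δ} ∪ {β}
  {β,ε}  = ᶜ of {α,γ,δ,ζ}
  {γ,ζ}  = ᶜ of {α,β,δ,ε}
  {δ,ε}  = ᶜ of {α,β,γ,ζ}
  {γ,ε,ζ}  = ᶜ of {α,β,δ}
  {α,β,γ,δ,ζ}  = {α,β} ∪ {α,γ,δ,ζ}
  (now 22)
Step 4: +9 →
  {ε}  = ᶜ of {α,β,γ,δ,ζ}
  {α,δ}  = {δ} ∪ {α}
  {α,β,ε}  = {β,ε} ∪ {α,β}
  {α,δ,ε}  = {δ,ε} ∪ {α}
  {β,γ,ζ}  = {β} ∪ {γ,ζ}
  {γ,δ,ζ}  = {γ,ζ} ∪ {δ}
  {α,γ,ε,ζ}  = ᶜ of {β,δ}
  {β,γ,δ,ζ}  = {β,δ} ∪ {γ,ζ}
  {β,γ,ε,ζ}  = {β,ε} ∪ {γ,ζ}
  (now 31)
Step 5 (1 new):
  {α,ε}  = ᶜ of {β,γ,δ,ζ}
  (now 32)
Step 6 adds nothing — fixpoint reached.

Therefore σ(ℰ) = { ∅, {α}, {β}, {δ}, {ε}, {α,β}, {α,δ}, {α,ε}, {β,δ}, {β,ε}, {γ,ζ}, {δ,ε}, {α,β,δ}, {α,β,ε}, {α,γ,ζ}, {α,δ,ε}, {β,γ,ζ}, {β,δ,ε}, {γ,δ,ζ}, {γ,ε,ζ}, {α,β,γ,ζ}, {α,β,δ,ε}, {α,γ,δ,ζ}, {α,γ,ε,ζ}, {β,γ,δ,ζ}, {β,γ,ε,ζ}, {γ,δ,ε,ζ}, {α,β,γ,δ,ζ}, {α,β,γ,ε,ζ}, {α,γ,δ,ε,ζ}, {β,γ,δ,ε,ζ}, Ω } (|σ(ℰ)| = 32).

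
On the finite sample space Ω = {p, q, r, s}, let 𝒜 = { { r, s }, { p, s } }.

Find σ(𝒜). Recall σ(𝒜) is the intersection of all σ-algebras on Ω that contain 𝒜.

σ(𝒜) = { ∅, { p }, { q }, { r }, { s }, { p, q }, { p, r }, { p, s }, { q, r }, { q, s }, { r, s }, { p, q, r }, { p, q, s }, { p, r, s }, { q, r, s }, Ω }

Working:
Start: 𝒜 ∪ {∅, Ω} = { ∅, { p, s }, { r, s }, Ω }.
Round 1. New:
  { p, q }  = Ω∖{ r, s }
  { q, r }  = Ω∖{ p, s }
  { p, r, s }  = { r, s } ∪ { p, s }
  — 7 sets.
Round 2: 4 new —
  { q }  = Ω∖{ p, r, s }
  { p, q, r }  = { q, r } ∪ { p, q }
  { p, q, s }  = { p, s } ∪ { p, q }
  { q, r, s }  = { r, s } ∪ { q, r }
  — 11 sets.
Round 3 adds 3:
  { p }  = Ω∖{ q, r, s }
  { r }  = Ω∖{ p, q, s }
  { s }  = Ω∖{ p, q, r }
  — 14 sets.
Round 4. New:
  { p, r }  = { r } ∪ { p }
  { q, s }  = { s } ∪ { q }
  — 16 sets.
Round 5 adds nothing — fixpoint reached.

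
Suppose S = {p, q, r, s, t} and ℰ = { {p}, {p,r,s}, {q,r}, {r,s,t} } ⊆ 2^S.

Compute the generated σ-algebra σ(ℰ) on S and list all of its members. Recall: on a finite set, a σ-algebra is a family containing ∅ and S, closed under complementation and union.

|σ(ℰ)| = 32.  σ(ℰ) = { ∅, {p}, {q}, {r}, {s}, {t}, {p,q}, {p,r}, {p,s}, {p,t}, {q,r}, {q,s}, {q,t}, {r,s}, {r,t}, {s,t}, {p,q,r}, {p,q,s}, {p,q,t}, {p,r,s}, {p,r,t}, {p,s,t}, {q,r,s}, {q,r,t}, {q,s,t}, {r,s,t}, {p,q,r,s}, {p,q,r,t}, {p,q,s,t}, {p,r,s,t}, {q,r,s,t}, S }

Check:
Take S₀ = ℰ ∪ {∅, S} = { ∅, {p}, {q,r}, {p,r,s}, {r,s,t}, S }.
Round 1. New:
  {p,q}  = complement {r,s,t}
  {q,t}  = complement {p,r,s}
  {p,q,r}  = {q,r} ∪ {p}
  {p,s,t}  = complement {q,r}
  {p,q,r,s}  = {p,r,s} ∪ {q,r}
  {p,r,s,t}  = {r,s,t} ∪ {p,r,s}
  {q,r,s,t}  = complement {p}
  [13 total]
Round 2. New:
  {q}  = complement {p,r,s,t}
  {t}  = complement {p,q,r,s}
  {s,t}  = complement {p,q,r}
  {p,q,t}  = {q,t} ∪ {p,q}
  {q,r,t}  = {q,t} ∪ {q,r}
  {p,q,r,t}  = {q,t} ∪ {p,q,r}
  {p,q,s,t}  = {p,s,t} ∪ {q,t}
  [20 total]
Round 3: 6 new —
  {r}  = complement {p,q,s,t}
  {s}  = complement {p,q,r,t}
  {p,s}  = complement {q,r,t}
  {p,t}  = {t} ∪ {p}
  {r,s}  = complement {p,q,t}
  {q,s,t}  = {q,t} ∪ {s,t}
  [26 total]
Round 4: +6 →
  {p,r}  = complement {q,s,t}
  {q,s}  = {q} ∪ {s}
  {r,t}  = {t} ∪ {r}
  {p,q,s}  = {p,q} ∪ {p,s}
  {p,r,t}  = {r} ∪ {p,t}
  {q,r,s}  = complement {p,t}
  [32 total]
Round 5: already closed under ᶜ and ∪.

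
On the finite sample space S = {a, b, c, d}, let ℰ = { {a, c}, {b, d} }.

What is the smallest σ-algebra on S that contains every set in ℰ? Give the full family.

σ(ℰ) = { {}, {a, c}, {b, d}, S }

Check:
Initial family (4 sets): { {}, {a, c}, {b, d}, S }.
Iteration 1: already closed under ᶜ and ∪.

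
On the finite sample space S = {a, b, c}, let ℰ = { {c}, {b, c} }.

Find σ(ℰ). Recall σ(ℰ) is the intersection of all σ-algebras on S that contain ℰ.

σ(ℰ) = { {}, {a}, {b}, {c}, {a, b}, {a, c}, {b, c}, S }

Trace:
Take S₀ = ℰ ∪ {∅, S} = { {}, {c}, {b, c}, S }.
Round 1. New:
  {a}  = {b, c}ᶜ
  {a, b}  = {c}ᶜ
  — 6 sets.
Round 2. New:
  {a, c}  = {c} ∪ {a}
  — 7 sets.
Round 3: +1 →
  {b}  = {a, c}ᶜ
  — 8 sets.
Round 4: stable.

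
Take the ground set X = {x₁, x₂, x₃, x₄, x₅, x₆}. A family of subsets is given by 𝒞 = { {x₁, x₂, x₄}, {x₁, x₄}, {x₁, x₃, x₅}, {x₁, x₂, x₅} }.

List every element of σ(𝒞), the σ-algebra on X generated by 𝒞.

Initial family (6 sets): { ∅, {x₁, x₄}, {x₁, x₂, x₄}, {x₁, x₂, x₅}, {x₁, x₃, x₅}, X }.
Iteration 1. New:
  {x₂, x₄, x₆}  = X∖{x₁, x₃, x₅}
  {x₃, x₄, x₆}  = X∖{x₁, x₂, x₅}
  {x₃, x₅, x₆}  = X∖{x₁, x₂, x₄}
  {x₁, x₂, x₃, x₅}  = {x₁, x₂, x₅} ∪ {x₁, x₃, x₅}
  {x₁, x₂, x₄, x₅}  = {x₁, x₂, x₅} ∪ {x₁, x₄}
  {x₁, x₃, x₄, x₅}  = {x₁, x₄} ∪ {x₁, x₃, x₅}
  {x₂, x₃, x₅, x₆}  = X∖{x₁, x₄}
  {x₁, x₂, x₃, x₄, x₅}  = {x₁, x₃, x₅} ∪ {x₁, x₂, x₄}
  — 14 sets.
Iteration 2: +14 →
  {x₆}  = X∖{x₁, x₂, x₃, x₄, x₅}
  {x₂, x₆}  = X∖{x₁, x₃, x₄, x₅}
  {x₃, x₆}  = X∖{x₁, x₂, x₄, x₅}
  {x₄, x₆}  = X∖{x₁, x₂, x₃, x₅}
  {x₁, x₂, x₄, x₆}  = {x₂, x₄, x₆} ∪ {x₁, x₂, x₄}
  {x₁, x₃, x₄, x₆}  = {x₁, x₄} ∪ {x₃, x₄, x₆}
  {x₁, x₃, x₅, x₆}  = {x₁, x₃, x₅} ∪ {x₃, x₅, x₆}
  {x₂, x₃, x₄, x₆}  = {x₂, x₄, x₆} ∪ {x₃, x₄, x₆}
  {x₃, x₄, x₅, x₆}  = {x₃, x₅, x₆} ∪ {x₃, x₄, x₆}
  {x₁, x₂, x₃, x₄, x₆}  = {x₁, x₂, x₄} ∪ {x₃, x₄, x₆}
  {x₁, x₂, x₃, x₅, x₆}  = {x₁, x₃, x₅} ∪ {x₂, x₃, x₅, x₆}
  {x₁, x₂, x₄, x₅, x₆}  = {x₂, x₄, x₆} ∪ {x₁, x₂, x₄, x₅}
  {x₁, x₃, x₄, x₅, x₆}  = {x₁, x₃, x₅} ∪ {x₃, x₄, x₆}
  {x₂, x₃, x₄, x₅, x₆}  = {x₂, x₄, x₆} ∪ {x₃, x₅, x₆}
  — 28 sets.
Iteration 3: +13 →
  {x₁}  = X∖{x₂, x₃, x₄, x₅, x₆}
  {x₂}  = X∖{x₁, x₃, x₄, x₅, x₆}
  {x₃}  = X∖{x₁, x₂, x₄, x₅, x₆}
  {x₄}  = X∖{x₁, x₂, x₃, x₅, x₆}
  {x₅}  = X∖{x₁, x₂, x₃, x₄, x₆}
  {x₁, x₂}  = X∖{x₃, x₄, x₅, x₆}
  {x₁, x₅}  = X∖{x₂, x₃, x₄, x₆}
  {x₂, x₄}  = X∖{x₁, x₃, x₅, x₆}
  {x₂, x₅}  = X∖{x₁, x₃, x₄, x₆}
  {x₃, x₅}  = X∖{x₁, x₂, x₄, x₆}
  {x₁, x₄, x₆}  = {x₁, x₄} ∪ {x₄, x₆}
  {x₂, x₃, x₆}  = {x₂, x₆} ∪ {x₃, x₆}
  {x₁, x₂, x₅, x₆}  = {x₂, x₆} ∪ {x₁, x₂, x₅}
  — 41 sets.
Iteration 4 (23 new):
  {x₁, x₃}  = {x₃} ∪ {x₁}
  {x₁, x₆}  = {x₁} ∪ {x₆}
  {x₂, x₃}  = {x₂} ∪ {x₃}
  {x₃, x₄}  = X∖{x₁, x₂, x₅, x₆}
  {x₄, x₅}  = {x₄} ∪ {x₅}
  {x₅, x₆}  = {x₆} ∪ {x₅}
  {x₁, x₂, x₃}  = {x₁, x₂} ∪ {x₃}
  {x₁, x₂, x₆}  = {x₁, x₂} ∪ {x₂, x₆}
  {x₁, x₃, x₄}  = {x₃} ∪ {x₁, x₄}
  {x₁, x₃, x₆}  = {x₃, x₆} ∪ {x₁}
  {x₁, x₄, x₅}  = X∖{x₂, x₃, x₆}
  {x₁, x₅, x₆}  = {x₁, x₅} ∪ {x₆}
  {x₂, x₃, x₄}  = {x₃} ∪ {x₂, x₄}
  {x₂, x₃, x₅}  = X∖{x₁, x₄, x₆}
  {x₂, x₄, x₅}  = {x₄} ∪ {x₂, x₅}
  {x₂, x₅, x₆}  = {x₂, x₆} ∪ {x₂, x₅}
  {x₃, x₄, x₅}  = {x₃, x₅} ∪ {x₄}
  {x₄, x₅, x₆}  = {x₄, x₆} ∪ {x₅}
  {x₁, x₂, x₃, x₄}  = {x₁, x₂, x₄} ∪ {x₃}
  {x₁, x₂, x₃, x₆}  = {x₁, x₂} ∪ {x₂, x₃, x₆}
  {x₁, x₄, x₅, x₆}  = {x₁, x₄, x₆} ∪ {x₁, x₅}
  {x₂, x₃, x₄, x₅}  = {x₃, x₅} ∪ {x₂, x₄}
  {x₂, x₄, x₅, x₆}  = {x₂, x₄, x₆} ∪ {x₂, x₅}
  — 64 sets.
Iteration 5: already closed under ᶜ and ∪.

σ(𝒞) = { ∅, {x₁}, {x₂}, {x₃}, {x₄}, {x₅}, {x₆}, {x₁, x₂}, {x₁, x₃}, {x₁, x₄}, {x₁, x₅}, {x₁, x₆}, {x₂, x₃}, {x₂, x₄}, {x₂, x₅}, {x₂, x₆}, {x₃, x₄}, {x₃, x₅}, {x₃, x₆}, {x₄, x₅}, {x₄, x₆}, {x₅, x₆}, {x₁, x₂, x₃}, {x₁, x₂, x₄}, {x₁, x₂, x₅}, {x₁, x₂, x₆}, {x₁, x₃, x₄}, {x₁, x₃, x₅}, {x₁, x₃, x₆}, {x₁, x₄, x₅}, {x₁, x₄, x₆}, {x₁, x₅, x₆}, {x₂, x₃, x₄}, {x₂, x₃, x₅}, {x₂, x₃, x₆}, {x₂, x₄, x₅}, {x₂, x₄, x₆}, {x₂, x₅, x₆}, {x₃, x₄, x₅}, {x₃, x₄, x₆}, {x₃, x₅, x₆}, {x₄, x₅, x₆}, {x₁, x₂, x₃, x₄}, {x₁, x₂, x₃, x₅}, {x₁, x₂, x₃, x₆}, {x₁, x₂, x₄, x₅}, {x₁, x₂, x₄, x₆}, {x₁, x₂, x₅, x₆}, {x₁, x₃, x₄, x₅}, {x₁, x₃, x₄, x₆}, {x₁, x₃, x₅, x₆}, {x₁, x₄, x₅, x₆}, {x₂, x₃, x₄, x₅}, {x₂, x₃, x₄, x₆}, {x₂, x₃, x₅, x₆}, {x₂, x₄, x₅, x₆}, {x₃, x₄, x₅, x₆}, {x₁, x₂, x₃, x₄, x₅}, {x₁, x₂, x₃, x₄, x₆}, {x₁, x₂, x₃, x₅, x₆}, {x₁, x₂, x₄, x₅, x₆}, {x₁, x₃, x₄, x₅, x₆}, {x₂, x₃, x₄, x₅, x₆}, X }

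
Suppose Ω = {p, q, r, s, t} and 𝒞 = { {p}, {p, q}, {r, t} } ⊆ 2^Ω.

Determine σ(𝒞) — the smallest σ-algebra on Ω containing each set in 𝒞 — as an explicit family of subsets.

Start: 𝒞 ∪ {∅, Ω} = { ∅, {p}, {p, q}, {r, t}, Ω }.
Step 1: 5 new —
  {p, q, s}  = complement {r, t}
  {p, r, t}  = {r, t} ∪ {p}
  {r, s, t}  = complement {p, q}
  {p, q, r, t}  = {p, q} ∪ {r, t}
  {q, r, s, t}  = complement {p}
  (now 10)
Step 2 adds 3:
  {s}  = complement {p, q, r, t}
  {q, s}  = complement {p, r, t}
  {p, r, s, t}  = {r, s, t} ∪ {p, r, t}
  (now 13)
Step 3. New:
  {q}  = complement {p, r, s, t}
  {p, s}  = {s} ∪ {p}
  (now 15)
Step 4: +1 →
  {q, r, t}  = complement {p, s}
  (now 16)
Step 5: closed — nothing new.

Therefore σ(𝒞) = { ∅, {p}, {q}, {s}, {p, q}, {p, s}, {q, s}, {r, t}, {p, q, s}, {p, r, t}, {q, r, t}, {r, s, t}, {p, q, r, t}, {p, r, s, t}, {q, r, s, t}, Ω } (|σ(𝒞)| = 16).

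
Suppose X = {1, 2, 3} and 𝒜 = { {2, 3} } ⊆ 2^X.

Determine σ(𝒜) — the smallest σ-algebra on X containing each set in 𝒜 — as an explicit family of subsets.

Seed the family with 𝒜 together with ∅ and X: { ∅, {2, 3}, X }.
Pass 1: 1 new —
  {1}  = X∖{2, 3}
  |family| = 4
Pass 2 adds nothing — fixpoint reached.

Hence σ(𝒜) has 4 members: { ∅, {1}, {2, 3}, X }.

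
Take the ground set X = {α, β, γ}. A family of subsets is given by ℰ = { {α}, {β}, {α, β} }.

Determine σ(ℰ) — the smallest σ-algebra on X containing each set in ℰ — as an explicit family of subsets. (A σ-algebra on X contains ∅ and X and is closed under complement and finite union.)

σ(ℰ) (8 sets): { ∅, {α}, {β}, {γ}, {α, β}, {α, γ}, {β, γ}, X }

Working:
Seed the family with ℰ together with ∅ and X: { ∅, {α}, {β}, {α, β}, X }.
Round 1: +3 →
  {γ}  = X∖{α, β}
  {α, γ}  = X∖{β}
  {β, γ}  = X∖{α}
  [8 total]
Round 2 adds nothing — fixpoint reached.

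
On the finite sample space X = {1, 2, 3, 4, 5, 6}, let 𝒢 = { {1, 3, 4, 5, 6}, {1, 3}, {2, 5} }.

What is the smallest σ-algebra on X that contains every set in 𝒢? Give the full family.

Initial family (5 sets): { {}, {1, 3}, {2, 5}, {1, 3, 4, 5, 6}, X }.
Round 1: 4 new —
  {2}  = X∖{1, 3, 4, 5, 6}
  {1, 2, 3, 5}  = {2, 5} ∪ {1, 3}
  {1, 3, 4, 6}  = X∖{2, 5}
  {2, 4, 5, 6}  = X∖{1, 3}
  [9 total]
Round 2 adds 3:
  {4, 6}  = X∖{1, 2, 3, 5}
  {1, 2, 3}  = {2} ∪ {1, 3}
  {1, 2, 3, 4, 6}  = {2} ∪ {1, 3, 4, 6}
  [12 total]
Round 3: 3 new —
  {5}  = X∖{1, 2, 3, 4, 6}
  {2, 4, 6}  = {2} ∪ {4, 6}
  {4, 5, 6}  = X∖{1, 2, 3}
  [15 total]
Round 4: 1 new —
  {1, 3, 5}  = X∖{2, 4, 6}
  [16 total]
Round 5: stable.

Hence σ(𝒢) has 16 members: { {}, {2}, {5}, {1, 3}, {2, 5}, {4, 6}, {1, 2, 3}, {1, 3, 5}, {2, 4, 6}, {4, 5, 6}, {1, 2, 3, 5}, {1, 3, 4, 6}, {2, 4, 5, 6}, {1, 2, 3, 4, 6}, {1, 3, 4, 5, 6}, X }.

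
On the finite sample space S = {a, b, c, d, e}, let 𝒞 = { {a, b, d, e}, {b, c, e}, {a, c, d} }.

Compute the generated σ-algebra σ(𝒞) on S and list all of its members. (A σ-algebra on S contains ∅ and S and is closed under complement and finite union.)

Seed the family with 𝒞 together with ∅ and S: { {}, {a, c, d}, {b, c, e}, {a, b, d, e}, S }.
Iteration 1 adds 3:
  {c}  = ᶜ of {a, b, d, e}
  {a, d}  = ᶜ of {b, c, e}
  {b, e}  = ᶜ of {a, c, d}
  (now 8)
Iteration 2: closed — nothing new.

Therefore σ(𝒞) = { {}, {c}, {a, d}, {b, e}, {a, c, d}, {b, c, e}, {a, b, d, e}, S } (|σ(𝒞)| = 8).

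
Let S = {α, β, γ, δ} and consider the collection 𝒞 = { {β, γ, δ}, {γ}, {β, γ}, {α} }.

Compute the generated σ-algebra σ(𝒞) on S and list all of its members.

Begin from { {}, {α}, {γ}, {β, γ}, {β, γ, δ}, S } (that is, 𝒞 plus ∅ and S).
Step 1. New:
  {α, γ}  = {γ} ∪ {α}
  {α, δ}  = {β, γ}ᶜ
  {α, β, γ}  = {β, γ} ∪ {α}
  {α, β, δ}  = {γ}ᶜ
  [10 total]
Step 2. New:
  {δ}  = {α, β, γ}ᶜ
  {β, δ}  = {α, γ}ᶜ
  {α, γ, δ}  = {γ} ∪ {α, δ}
  [13 total]
Step 3: 2 new —
  {β}  = {α, γ, δ}ᶜ
  {γ, δ}  = {γ} ∪ {δ}
  [15 total]
Step 4. New:
  {α, β}  = {γ, δ}ᶜ
  [16 total]
Step 5 adds nothing — fixpoint reached.

Hence σ(𝒞) has 16 members: { {}, {α}, {β}, {γ}, {δ}, {α, β}, {α, γ}, {α, δ}, {β, γ}, {β, δ}, {γ, δ}, {α, β, γ}, {α, β, δ}, {α, γ, δ}, {β, γ, δ}, S }.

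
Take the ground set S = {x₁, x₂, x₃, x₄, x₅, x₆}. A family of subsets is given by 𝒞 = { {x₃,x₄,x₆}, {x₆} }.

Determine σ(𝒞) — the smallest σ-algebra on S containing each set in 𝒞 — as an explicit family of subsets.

|σ(𝒞)| = 8.  σ(𝒞) = { {}, {x₆}, {x₃,x₄}, {x₁,x₂,x₅}, {x₃,x₄,x₆}, {x₁,x₂,x₅,x₆}, {x₁,x₂,x₃,x₄,x₅}, S }

Working:
Initial family (4 sets): { {}, {x₆}, {x₃,x₄,x₆}, S }.
Step 1 (2 new):
  {x₁,x₂,x₅}  = S∖{x₃,x₄,x₆}
  {x₁,x₂,x₃,x₄,x₅}  = S∖{x₆}
  [6 total]
Step 2. New:
  {x₁,x₂,x₅,x₆}  = {x₁,x₂,x₅} ∪ {x₆}
  [7 total]
Step 3 (1 new):
  {x₃,x₄}  = S∖{x₁,x₂,x₅,x₆}
  [8 total]
Step 4: closed — nothing new.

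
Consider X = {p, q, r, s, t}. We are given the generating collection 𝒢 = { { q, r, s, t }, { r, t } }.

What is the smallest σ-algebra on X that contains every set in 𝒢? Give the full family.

Answer: σ(𝒢) = { {}, { p }, { q, s }, { r, t }, { p, q, s }, { p, r, t }, { q, r, s, t }, X }

Working:
Initial family (4 sets): { {}, { r, t }, { q, r, s, t }, X }.
Iteration 1: 2 new —
  { p }  = ᶜ of { q, r, s, t }
  { p, q, s }  = ᶜ of { r, t }
  |family| = 6
Iteration 2. New:
  { p, r, t }  = { r, t } ∪ { p }
  |family| = 7
Iteration 3: +1 →
  { q, s }  = ᶜ of { p, r, t }
  |family| = 8
Iteration 4 adds nothing — fixpoint reached.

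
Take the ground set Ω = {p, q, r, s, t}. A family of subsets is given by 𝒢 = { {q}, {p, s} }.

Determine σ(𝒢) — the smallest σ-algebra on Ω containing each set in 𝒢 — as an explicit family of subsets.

σ(𝒢) (8 sets): { ∅, {q}, {p, s}, {r, t}, {p, q, s}, {q, r, t}, {p, r, s, t}, Ω }

Derivation:
Start: 𝒢 ∪ {∅, Ω} = { ∅, {q}, {p, s}, Ω }.
Iteration 1: +3 →
  {p, q, s}  = {q} ∪ {p, s}
  {q, r, t}  = Ω∖{p, s}
  {p, r, s, t}  = Ω∖{q}
  — 7 sets.
Iteration 2. New:
  {r, t}  = Ω∖{p, q, s}
  — 8 sets.
Iteration 3 adds nothing — fixpoint reached.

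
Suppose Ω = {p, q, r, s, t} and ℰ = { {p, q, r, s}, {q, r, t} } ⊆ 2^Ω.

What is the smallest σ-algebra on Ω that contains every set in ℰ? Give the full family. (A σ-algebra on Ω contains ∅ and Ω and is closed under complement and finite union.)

σ(ℰ) (8 sets): { {}, {t}, {p, s}, {q, r}, {p, s, t}, {q, r, t}, {p, q, r, s}, Ω }

Working:
Start: ℰ ∪ {∅, Ω} = { {}, {q, r, t}, {p, q, r, s}, Ω }.
Pass 1. New:
  {t}  = {p, q, r, s}ᶜ
  {p, s}  = {q, r, t}ᶜ
  |family| = 6
Pass 2: 1 new —
  {p, s, t}  = {p, s} ∪ {t}
  |family| = 7
Pass 3: +1 →
  {q, r}  = {p, s, t}ᶜ
  |family| = 8
After Pass 4 the family is unchanged; done.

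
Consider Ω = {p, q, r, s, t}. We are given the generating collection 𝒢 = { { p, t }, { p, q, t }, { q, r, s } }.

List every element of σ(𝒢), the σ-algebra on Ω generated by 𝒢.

|σ(𝒢)| = 8.  σ(𝒢) = { ∅, { q }, { p, t }, { r, s }, { p, q, t }, { q, r, s }, { p, r, s, t }, Ω }

Derivation:
Seed the family with 𝒢 together with ∅ and Ω: { ∅, { p, t }, { p, q, t }, { q, r, s }, Ω }.
Pass 1: +1 →
  { r, s }  = complement { p, q, t }
  — 6 sets.
Pass 2 (1 new):
  { p, r, s, t }  = { r, s } ∪ { p, t }
  — 7 sets.
Pass 3 (1 new):
  { q }  = complement { p, r, s, t }
  — 8 sets.
Pass 4: closed — nothing new.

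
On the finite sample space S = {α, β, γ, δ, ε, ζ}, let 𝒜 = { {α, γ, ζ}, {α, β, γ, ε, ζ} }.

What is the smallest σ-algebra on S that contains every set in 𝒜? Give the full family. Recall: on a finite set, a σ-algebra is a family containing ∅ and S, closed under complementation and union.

Begin from { {}, {α, γ, ζ}, {α, β, γ, ε, ζ}, S } (that is, 𝒜 plus ∅ and S).
Pass 1: +2 →
  {δ}  = {α, β, γ, ε, ζ}ᶜ
  {β, δ, ε}  = {α, γ, ζ}ᶜ
  |family| = 6
Pass 2 (1 new):
  {α, γ, δ, ζ}  = {α, γ, ζ} ∪ {δ}
  |family| = 7
Pass 3 adds 1:
  {β, ε}  = {α, γ, δ, ζ}ᶜ
  |family| = 8
Pass 4: already closed under ᶜ and ∪.

Therefore σ(𝒜) = { {}, {δ}, {β, ε}, {α, γ, ζ}, {β, δ, ε}, {α, γ, δ, ζ}, {α, β, γ, ε, ζ}, S } (|σ(𝒜)| = 8).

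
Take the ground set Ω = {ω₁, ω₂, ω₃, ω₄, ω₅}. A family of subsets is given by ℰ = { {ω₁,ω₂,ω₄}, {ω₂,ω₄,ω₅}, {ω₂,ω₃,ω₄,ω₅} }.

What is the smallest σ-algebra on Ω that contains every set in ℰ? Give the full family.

σ(ℰ) (16 sets): { {}, {ω₁}, {ω₃}, {ω₅}, {ω₁,ω₃}, {ω₁,ω₅}, {ω₂,ω₄}, {ω₃,ω₅}, {ω₁,ω₂,ω₄}, {ω₁,ω₃,ω₅}, {ω₂,ω₃,ω₄}, {ω₂,ω₄,ω₅}, {ω₁,ω₂,ω₃,ω₄}, {ω₁,ω₂,ω₄,ω₅}, {ω₂,ω₃,ω₄,ω₅}, Ω }

Working:
Begin from { {}, {ω₁,ω₂,ω₄}, {ω₂,ω₄,ω₅}, {ω₂,ω₃,ω₄,ω₅}, Ω } (that is, ℰ plus ∅ and Ω).
Step 1. New:
  {ω₁}  = complement {ω₂,ω₃,ω₄,ω₅}
  {ω₁,ω₃}  = complement {ω₂,ω₄,ω₅}
  {ω₃,ω₅}  = complement {ω₁,ω₂,ω₄}
  {ω₁,ω₂,ω₄,ω₅}  = {ω₁,ω₂,ω₄} ∪ {ω₂,ω₄,ω₅}
Step 2: 3 new —
  {ω₃}  = complement {ω₁,ω₂,ω₄,ω₅}
  {ω₁,ω₃,ω₅}  = {ω₁,ω₃} ∪ {ω₃,ω₅}
  {ω₁,ω₂,ω₃,ω₄}  = {ω₁,ω₂,ω₄} ∪ {ω₁,ω₃}
Step 3 adds 2:
  {ω₅}  = complement {ω₁,ω₂,ω₃,ω₄}
  {ω₂,ω₄}  = complement {ω₁,ω₃,ω₅}
Step 4 adds 2:
  {ω₁,ω₅}  = {ω₅} ∪ {ω₁}
  {ω₂,ω₃,ω₄}  = {ω₃} ∪ {ω₂,ω₄}
After Step 5 the family is unchanged; done.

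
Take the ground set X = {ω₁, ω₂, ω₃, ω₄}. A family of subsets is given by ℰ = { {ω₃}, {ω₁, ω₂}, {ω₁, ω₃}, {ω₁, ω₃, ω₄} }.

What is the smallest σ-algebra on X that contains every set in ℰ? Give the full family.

σ(ℰ) = { {}, {ω₁}, {ω₂}, {ω₃}, {ω₄}, {ω₁, ω₂}, {ω₁, ω₃}, {ω₁, ω₄}, {ω₂, ω₃}, {ω₂, ω₄}, {ω₃, ω₄}, {ω₁, ω₂, ω₃}, {ω₁, ω₂, ω₄}, {ω₁, ω₃, ω₄}, {ω₂, ω₃, ω₄}, X }

Working:
Start: ℰ ∪ {∅, X} = { {}, {ω₃}, {ω₁, ω₂}, {ω₁, ω₃}, {ω₁, ω₃, ω₄}, X }.
Pass 1 adds 5:
  {ω₂}  = X∖{ω₁, ω₃, ω₄}
  {ω₂, ω₄}  = X∖{ω₁, ω₃}
  {ω₃, ω₄}  = X∖{ω₁, ω₂}
  {ω₁, ω₂, ω₃}  = {ω₃} ∪ {ω₁, ω₂}
  {ω₁, ω₂, ω₄}  = X∖{ω₃}
  [11 total]
Pass 2: 3 new —
  {ω₄}  = X∖{ω₁, ω₂, ω₃}
  {ω₂, ω₃}  = {ω₂} ∪ {ω₃}
  {ω₂, ω₃, ω₄}  = {ω₃, ω₄} ∪ {ω₂}
  [14 total]
Pass 3 (2 new):
  {ω₁}  = X∖{ω₂, ω₃, ω₄}
  {ω₁, ω₄}  = X∖{ω₂, ω₃}
  [16 total]
Pass 4: no new sets; the family is a σ-algebra.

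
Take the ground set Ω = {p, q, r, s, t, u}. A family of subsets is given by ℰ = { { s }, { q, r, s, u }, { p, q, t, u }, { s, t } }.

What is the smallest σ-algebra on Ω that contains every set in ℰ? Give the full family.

σ(ℰ) (32 sets): { {  }, { p }, { r }, { s }, { t }, { p, r }, { p, s }, { p, t }, { q, u }, { r, s }, { r, t }, { s, t }, { p, q, u }, { p, r, s }, { p, r, t }, { p, s, t }, { q, r, u }, { q, s, u }, { q, t, u }, { r, s, t }, { p, q, r, u }, { p, q, s, u }, { p, q, t, u }, { p, r, s, t }, { q, r, s, u }, { q, r, t, u }, { q, s, t, u }, { p, q, r, s, u }, { p, q, r, t, u }, { p, q, s, t, u }, { q, r, s, t, u }, Ω }

Working:
Seed the family with ℰ together with ∅ and Ω: { {  }, { s }, { s, t }, { p, q, t, u }, { q, r, s, u }, Ω }.
Step 1: +6 →
  { p, t }  = ᶜ of { q, r, s, u }
  { r, s }  = ᶜ of { p, q, t, u }
  { p, q, r, u }  = ᶜ of { s, t }
  { p, q, r, t, u }  = ᶜ of { s }
  { p, q, s, t, u }  = { s, t } ∪ { p, q, t, u }
  { q, r, s, t, u }  = { s, t } ∪ { q, r, s, u }
  (now 12)
Step 2 (6 new):
  { p }  = ᶜ of { q, r, s, t, u }
  { r }  = ᶜ of { p, q, s, t, u }
  { p, s, t }  = { s, t } ∪ { p, t }
  { r, s, t }  = { r, s } ∪ { s, t }
  { p, r, s, t }  = { r, s } ∪ { p, t }
  { p, q, r, s, u }  = { r, s } ∪ { p, q, r, u }
  (now 18)
Step 3: +8 →
  { t }  = ᶜ of { p, q, r, s, u }
  { p, r }  = { r } ∪ { p }
  { p, s }  = { p } ∪ { s }
  { q, u }  = ᶜ of { p, r, s, t }
  { p, q, u }  = ᶜ of { r, s, t }
  { p, r, s }  = { r, s } ∪ { p }
  { p, r, t }  = { r } ∪ { p, t }
  { q, r, u }  = ᶜ of { p, s, t }
  (now 26)
Step 4: +6 →
  { r, t }  = { t } ∪ { r }
  { q, s, u }  = ᶜ of { p, r, t }
  { q, t, u }  = ᶜ of { p, r, s }
  { p, q, s, u }  = { q, u } ∪ { p, s }
  { q, r, t, u }  = ᶜ of { p, s }
  { q, s, t, u }  = ᶜ of { p, r }
  (now 32)
Step 5: closed — nothing new.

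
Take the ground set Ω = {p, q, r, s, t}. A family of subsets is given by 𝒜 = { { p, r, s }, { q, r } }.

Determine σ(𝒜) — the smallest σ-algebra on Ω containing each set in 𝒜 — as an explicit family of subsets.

σ(𝒜) = { ∅, { q }, { r }, { t }, { p, s }, { q, r }, { q, t }, { r, t }, { p, q, s }, { p, r, s }, { p, s, t }, { q, r, t }, { p, q, r, s }, { p, q, s, t }, { p, r, s, t }, Ω }

Trace:
Begin from { ∅, { q, r }, { p, r, s }, Ω } (that is, 𝒜 plus ∅ and Ω).
Round 1 adds 3:
  { q, t }  = { p, r, s }ᶜ
  { p, s, t }  = { q, r }ᶜ
  { p, q, r, s }  = { q, r } ∪ { p, r, s }
  — 7 sets.
Round 2 (4 new):
  { t }  = { p, q, r, s }ᶜ
  { q, r, t }  = { q, t } ∪ { q, r }
  { p, q, s, t }  = { p, s, t } ∪ { q, t }
  { p, r, s, t }  = { p, s, t } ∪ { p, r, s }
  — 11 sets.
Round 3 (3 new):
  { q }  = { p, r, s, t }ᶜ
  { r }  = { p, q, s, t }ᶜ
  { p, s }  = { q, r, t }ᶜ
  — 14 sets.
Round 4. New:
  { r, t }  = { r } ∪ { t }
  { p, q, s }  = { p, s } ∪ { q }
  — 16 sets.
Round 5: no new sets; the family is a σ-algebra.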